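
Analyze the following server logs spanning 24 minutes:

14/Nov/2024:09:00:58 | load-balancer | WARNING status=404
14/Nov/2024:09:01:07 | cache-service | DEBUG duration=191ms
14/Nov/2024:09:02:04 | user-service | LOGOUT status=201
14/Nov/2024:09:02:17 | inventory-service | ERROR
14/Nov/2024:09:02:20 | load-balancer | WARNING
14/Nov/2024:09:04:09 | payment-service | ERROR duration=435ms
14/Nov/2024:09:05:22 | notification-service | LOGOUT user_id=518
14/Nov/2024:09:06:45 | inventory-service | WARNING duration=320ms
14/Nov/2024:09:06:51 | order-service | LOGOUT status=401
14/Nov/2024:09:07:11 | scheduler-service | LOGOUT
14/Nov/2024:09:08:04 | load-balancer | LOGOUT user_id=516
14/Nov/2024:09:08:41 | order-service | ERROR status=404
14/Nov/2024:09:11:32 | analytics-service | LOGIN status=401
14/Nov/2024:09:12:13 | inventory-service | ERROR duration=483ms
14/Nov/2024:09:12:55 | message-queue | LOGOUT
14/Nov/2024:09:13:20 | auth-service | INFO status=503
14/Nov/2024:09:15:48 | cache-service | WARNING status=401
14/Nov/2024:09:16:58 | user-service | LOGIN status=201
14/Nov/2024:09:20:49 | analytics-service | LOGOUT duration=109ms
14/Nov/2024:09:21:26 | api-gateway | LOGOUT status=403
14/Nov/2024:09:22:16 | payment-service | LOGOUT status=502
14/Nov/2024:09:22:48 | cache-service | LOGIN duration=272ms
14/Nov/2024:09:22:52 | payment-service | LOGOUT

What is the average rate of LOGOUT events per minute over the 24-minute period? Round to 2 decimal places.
0.42

To calculate the rate:

1. Count total LOGOUT events: 10
2. Total time period: 24 minutes
3. Rate = 10 / 24 = 0.42 events per minute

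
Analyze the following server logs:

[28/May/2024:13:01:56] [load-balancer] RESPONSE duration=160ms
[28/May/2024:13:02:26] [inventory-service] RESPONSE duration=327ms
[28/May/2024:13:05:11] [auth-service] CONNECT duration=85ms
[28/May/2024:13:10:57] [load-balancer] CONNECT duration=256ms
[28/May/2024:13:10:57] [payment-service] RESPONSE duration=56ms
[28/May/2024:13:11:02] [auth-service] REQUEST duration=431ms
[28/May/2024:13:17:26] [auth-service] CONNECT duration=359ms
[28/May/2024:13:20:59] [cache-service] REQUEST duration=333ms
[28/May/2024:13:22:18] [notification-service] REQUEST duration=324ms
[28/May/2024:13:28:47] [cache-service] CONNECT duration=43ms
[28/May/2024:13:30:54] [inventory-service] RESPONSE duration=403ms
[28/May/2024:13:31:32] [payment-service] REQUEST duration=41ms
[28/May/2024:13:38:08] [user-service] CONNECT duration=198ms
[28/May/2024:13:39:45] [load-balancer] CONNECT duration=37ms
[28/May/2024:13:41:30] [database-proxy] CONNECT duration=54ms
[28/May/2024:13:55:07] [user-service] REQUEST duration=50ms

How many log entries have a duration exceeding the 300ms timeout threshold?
6

To count timeouts:

1. Threshold: 300ms
2. Extract duration from each log entry
3. Count entries where duration > 300
4. Timeout count: 6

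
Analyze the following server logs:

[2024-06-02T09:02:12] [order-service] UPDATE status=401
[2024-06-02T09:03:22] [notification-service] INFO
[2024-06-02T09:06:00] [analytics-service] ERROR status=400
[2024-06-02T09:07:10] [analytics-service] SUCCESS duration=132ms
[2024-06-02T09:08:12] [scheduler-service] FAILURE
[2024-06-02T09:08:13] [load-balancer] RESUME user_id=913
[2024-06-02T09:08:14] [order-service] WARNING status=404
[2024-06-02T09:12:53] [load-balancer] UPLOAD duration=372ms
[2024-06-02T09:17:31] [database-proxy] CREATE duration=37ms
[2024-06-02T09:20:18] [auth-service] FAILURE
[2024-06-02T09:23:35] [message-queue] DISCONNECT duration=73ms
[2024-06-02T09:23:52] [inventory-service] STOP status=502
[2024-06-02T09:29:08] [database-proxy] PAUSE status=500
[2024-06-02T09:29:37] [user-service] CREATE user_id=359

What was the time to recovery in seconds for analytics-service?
70

To calculate recovery time:

1. Find ERROR event for analytics-service: 2024-06-02T09:06:00
2. Find next SUCCESS event for analytics-service: 2024-06-02T09:07:10
3. Recovery time: 2024-06-02T09:07:10 - 2024-06-02T09:06:00 = 70 seconds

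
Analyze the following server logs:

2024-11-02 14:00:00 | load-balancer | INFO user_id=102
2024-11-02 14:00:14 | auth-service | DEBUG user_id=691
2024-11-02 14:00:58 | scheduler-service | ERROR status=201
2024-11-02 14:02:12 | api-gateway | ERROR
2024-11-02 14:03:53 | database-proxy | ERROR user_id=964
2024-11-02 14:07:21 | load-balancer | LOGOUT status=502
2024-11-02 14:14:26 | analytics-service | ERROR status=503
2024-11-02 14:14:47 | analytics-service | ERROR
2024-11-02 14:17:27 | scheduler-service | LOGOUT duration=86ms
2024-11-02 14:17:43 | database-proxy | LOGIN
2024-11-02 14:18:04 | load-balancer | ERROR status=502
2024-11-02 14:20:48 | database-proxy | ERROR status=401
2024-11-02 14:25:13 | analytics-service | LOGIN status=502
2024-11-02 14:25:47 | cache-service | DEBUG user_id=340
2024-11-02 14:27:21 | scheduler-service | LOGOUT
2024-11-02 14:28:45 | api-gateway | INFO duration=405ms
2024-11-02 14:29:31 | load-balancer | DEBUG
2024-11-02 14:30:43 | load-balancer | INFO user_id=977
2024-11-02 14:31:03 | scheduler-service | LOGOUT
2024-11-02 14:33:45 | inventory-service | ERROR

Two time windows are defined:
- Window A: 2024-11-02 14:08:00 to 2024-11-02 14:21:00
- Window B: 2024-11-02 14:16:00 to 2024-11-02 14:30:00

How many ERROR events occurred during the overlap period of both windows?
2

To find overlap events:

1. Window A: 2024-11-02 14:08:00 to 2024-11-02 14:21:00
2. Window B: 2024-11-02 14:16:00 to 2024-11-02 14:30:00
3. Overlap period: 2024-11-02 14:16:00 to 2024-11-02 14:21:00
4. Count ERROR events in overlap: 2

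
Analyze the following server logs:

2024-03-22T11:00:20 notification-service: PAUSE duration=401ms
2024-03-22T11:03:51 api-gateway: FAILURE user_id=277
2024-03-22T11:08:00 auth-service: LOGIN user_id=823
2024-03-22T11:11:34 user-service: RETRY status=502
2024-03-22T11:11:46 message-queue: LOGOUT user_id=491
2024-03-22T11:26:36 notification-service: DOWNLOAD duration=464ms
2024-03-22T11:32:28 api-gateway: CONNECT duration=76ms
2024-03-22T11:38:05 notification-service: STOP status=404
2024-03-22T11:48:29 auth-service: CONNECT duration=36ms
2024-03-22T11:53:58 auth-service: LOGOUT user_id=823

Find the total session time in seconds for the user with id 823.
2758

To calculate session duration:

1. Find LOGIN event for user_id=823: 2024-03-22T11:08:00
2. Find LOGOUT event for user_id=823: 2024-03-22T11:53:58
3. Session duration: 2024-03-22T11:53:58 - 2024-03-22T11:08:00 = 2758 seconds (45 minutes)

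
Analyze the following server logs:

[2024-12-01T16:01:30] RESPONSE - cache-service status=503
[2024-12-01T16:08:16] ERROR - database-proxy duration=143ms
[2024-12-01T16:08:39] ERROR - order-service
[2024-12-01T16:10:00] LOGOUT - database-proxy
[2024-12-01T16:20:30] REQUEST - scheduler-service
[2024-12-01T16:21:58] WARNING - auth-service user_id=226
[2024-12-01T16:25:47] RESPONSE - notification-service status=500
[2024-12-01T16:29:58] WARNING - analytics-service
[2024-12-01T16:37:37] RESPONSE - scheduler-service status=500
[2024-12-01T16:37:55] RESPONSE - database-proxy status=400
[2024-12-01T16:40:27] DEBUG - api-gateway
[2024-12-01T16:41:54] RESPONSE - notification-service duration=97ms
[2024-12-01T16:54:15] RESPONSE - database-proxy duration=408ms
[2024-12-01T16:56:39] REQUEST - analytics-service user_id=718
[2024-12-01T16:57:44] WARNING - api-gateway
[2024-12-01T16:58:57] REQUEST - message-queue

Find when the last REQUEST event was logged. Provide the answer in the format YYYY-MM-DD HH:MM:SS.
2024-12-01 16:58:57

To find the last event:

1. Filter for all REQUEST events
2. Sort by timestamp
3. Select the last one
4. Timestamp: 2024-12-01 16:58:57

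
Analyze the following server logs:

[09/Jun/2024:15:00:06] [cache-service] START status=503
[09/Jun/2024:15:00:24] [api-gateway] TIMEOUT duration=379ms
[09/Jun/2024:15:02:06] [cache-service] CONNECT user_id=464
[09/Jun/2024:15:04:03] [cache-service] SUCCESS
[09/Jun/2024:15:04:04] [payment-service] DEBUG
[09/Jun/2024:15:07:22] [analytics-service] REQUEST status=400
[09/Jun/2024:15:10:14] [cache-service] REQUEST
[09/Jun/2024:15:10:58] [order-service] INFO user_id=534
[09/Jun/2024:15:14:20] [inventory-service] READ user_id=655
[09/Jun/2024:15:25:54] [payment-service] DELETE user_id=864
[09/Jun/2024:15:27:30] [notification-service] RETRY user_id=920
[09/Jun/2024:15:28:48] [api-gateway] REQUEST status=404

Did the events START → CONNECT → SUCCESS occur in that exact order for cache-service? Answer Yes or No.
Yes

To verify sequence order:

1. Find all events in sequence START → CONNECT → SUCCESS for cache-service
2. Extract their timestamps
3. Check if timestamps are in ascending order
4. Result: Yes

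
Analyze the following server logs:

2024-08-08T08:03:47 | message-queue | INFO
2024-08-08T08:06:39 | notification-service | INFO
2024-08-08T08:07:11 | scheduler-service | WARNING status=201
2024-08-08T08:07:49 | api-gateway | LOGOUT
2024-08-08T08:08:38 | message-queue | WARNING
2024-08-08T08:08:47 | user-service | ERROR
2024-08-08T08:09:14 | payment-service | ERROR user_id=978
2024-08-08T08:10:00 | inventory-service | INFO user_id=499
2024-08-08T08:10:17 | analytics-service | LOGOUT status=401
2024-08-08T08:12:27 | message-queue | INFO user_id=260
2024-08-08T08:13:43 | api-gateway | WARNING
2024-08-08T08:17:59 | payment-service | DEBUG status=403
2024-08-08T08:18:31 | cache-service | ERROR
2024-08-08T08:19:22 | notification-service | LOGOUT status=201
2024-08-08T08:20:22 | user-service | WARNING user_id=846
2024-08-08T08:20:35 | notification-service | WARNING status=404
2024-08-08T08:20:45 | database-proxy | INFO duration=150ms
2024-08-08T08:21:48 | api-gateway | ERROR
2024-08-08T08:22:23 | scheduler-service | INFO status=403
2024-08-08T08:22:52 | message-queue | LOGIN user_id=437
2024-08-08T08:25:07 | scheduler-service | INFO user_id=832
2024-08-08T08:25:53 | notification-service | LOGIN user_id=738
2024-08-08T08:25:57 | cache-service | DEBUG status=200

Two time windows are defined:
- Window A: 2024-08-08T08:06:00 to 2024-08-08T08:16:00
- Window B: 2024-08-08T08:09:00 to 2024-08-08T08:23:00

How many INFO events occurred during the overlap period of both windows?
2

To find overlap events:

1. Window A: 2024-08-08T08:06:00 to 2024-08-08T08:16:00
2. Window B: 2024-08-08T08:09:00 to 2024-08-08T08:23:00
3. Overlap period: 2024-08-08T08:09:00 to 2024-08-08T08:16:00
4. Count INFO events in overlap: 2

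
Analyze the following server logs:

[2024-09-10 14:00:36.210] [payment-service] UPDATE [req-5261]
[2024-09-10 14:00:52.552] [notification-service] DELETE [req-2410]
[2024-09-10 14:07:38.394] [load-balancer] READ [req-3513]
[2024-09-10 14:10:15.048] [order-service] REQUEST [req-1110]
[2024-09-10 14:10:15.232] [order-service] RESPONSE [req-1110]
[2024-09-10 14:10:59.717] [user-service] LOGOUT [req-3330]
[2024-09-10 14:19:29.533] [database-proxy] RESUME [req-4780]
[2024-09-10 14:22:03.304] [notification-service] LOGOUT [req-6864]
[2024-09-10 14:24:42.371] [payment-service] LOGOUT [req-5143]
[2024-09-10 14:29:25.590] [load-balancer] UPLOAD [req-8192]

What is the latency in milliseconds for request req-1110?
184

To calculate latency:

1. Find REQUEST with id req-1110: 2024-09-10 14:10:15.048
2. Find RESPONSE with id req-1110: 2024-09-10 14:10:15.232
3. Latency: 2024-09-10 14:10:15.232 - 2024-09-10 14:10:15.048 = 184ms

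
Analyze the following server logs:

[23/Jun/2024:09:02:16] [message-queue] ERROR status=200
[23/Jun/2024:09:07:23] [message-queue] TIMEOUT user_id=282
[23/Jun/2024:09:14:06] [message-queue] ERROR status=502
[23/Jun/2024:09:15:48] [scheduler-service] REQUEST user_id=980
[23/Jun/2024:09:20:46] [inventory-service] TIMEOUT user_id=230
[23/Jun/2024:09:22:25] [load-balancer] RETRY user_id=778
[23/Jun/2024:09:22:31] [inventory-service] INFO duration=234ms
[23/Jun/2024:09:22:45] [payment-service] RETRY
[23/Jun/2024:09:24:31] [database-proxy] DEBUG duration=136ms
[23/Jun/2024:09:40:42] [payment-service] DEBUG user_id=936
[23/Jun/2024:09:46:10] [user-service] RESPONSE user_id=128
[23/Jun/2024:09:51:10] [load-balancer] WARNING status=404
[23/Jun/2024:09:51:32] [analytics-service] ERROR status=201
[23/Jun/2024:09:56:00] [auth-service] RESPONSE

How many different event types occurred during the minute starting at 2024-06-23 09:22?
2

To count unique event types:

1. Filter events in the minute starting at 2024-06-23 09:22
2. Extract event types from matching entries
3. Count unique types: 2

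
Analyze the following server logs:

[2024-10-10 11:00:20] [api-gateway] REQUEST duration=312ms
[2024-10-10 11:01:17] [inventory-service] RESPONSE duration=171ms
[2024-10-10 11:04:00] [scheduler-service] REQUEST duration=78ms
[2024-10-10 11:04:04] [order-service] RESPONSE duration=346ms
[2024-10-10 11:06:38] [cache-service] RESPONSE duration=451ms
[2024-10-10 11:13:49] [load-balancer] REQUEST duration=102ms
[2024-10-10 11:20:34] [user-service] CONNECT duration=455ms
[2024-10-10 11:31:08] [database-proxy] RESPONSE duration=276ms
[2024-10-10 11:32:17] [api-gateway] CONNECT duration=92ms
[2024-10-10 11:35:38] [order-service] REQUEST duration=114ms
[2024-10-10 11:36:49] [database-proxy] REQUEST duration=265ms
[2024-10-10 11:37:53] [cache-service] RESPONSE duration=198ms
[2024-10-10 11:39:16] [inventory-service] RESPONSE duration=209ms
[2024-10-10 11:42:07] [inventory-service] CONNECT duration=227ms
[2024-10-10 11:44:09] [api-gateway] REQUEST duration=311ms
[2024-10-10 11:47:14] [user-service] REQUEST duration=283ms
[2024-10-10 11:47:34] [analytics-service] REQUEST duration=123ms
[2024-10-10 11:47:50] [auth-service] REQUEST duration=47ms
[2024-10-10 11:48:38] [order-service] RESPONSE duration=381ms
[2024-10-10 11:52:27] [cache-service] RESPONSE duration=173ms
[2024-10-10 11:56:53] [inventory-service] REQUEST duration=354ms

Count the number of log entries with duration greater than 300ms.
7

To count timeouts:

1. Threshold: 300ms
2. Extract duration from each log entry
3. Count entries where duration > 300
4. Timeout count: 7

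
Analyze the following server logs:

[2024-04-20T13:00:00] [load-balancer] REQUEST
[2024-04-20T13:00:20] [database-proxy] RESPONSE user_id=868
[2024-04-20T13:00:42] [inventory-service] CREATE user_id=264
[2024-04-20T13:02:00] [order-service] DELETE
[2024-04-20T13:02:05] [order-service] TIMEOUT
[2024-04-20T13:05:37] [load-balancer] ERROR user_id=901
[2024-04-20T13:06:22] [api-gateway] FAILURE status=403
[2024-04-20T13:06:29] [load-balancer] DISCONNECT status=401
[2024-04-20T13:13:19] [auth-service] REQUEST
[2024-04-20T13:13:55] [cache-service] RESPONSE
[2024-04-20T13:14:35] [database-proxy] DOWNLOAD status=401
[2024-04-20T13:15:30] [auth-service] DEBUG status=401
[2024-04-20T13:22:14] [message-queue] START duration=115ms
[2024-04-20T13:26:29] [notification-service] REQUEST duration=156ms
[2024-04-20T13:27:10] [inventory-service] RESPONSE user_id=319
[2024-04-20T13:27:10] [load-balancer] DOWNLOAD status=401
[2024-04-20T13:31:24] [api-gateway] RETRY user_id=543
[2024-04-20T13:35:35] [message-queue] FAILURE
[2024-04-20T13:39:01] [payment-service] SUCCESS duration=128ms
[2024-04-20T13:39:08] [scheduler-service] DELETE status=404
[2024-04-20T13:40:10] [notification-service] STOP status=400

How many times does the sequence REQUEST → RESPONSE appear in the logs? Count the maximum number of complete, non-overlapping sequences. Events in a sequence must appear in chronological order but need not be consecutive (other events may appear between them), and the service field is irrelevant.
3

To count sequences:

1. Look for pattern: REQUEST → RESPONSE
2. Greedily scan the log in chronological order, matching each sequence element in turn (ignoring service)
3. Each time the full pattern completes, increment the count and restart matching from the next event
4. Complete non-overlapping sequences found: 3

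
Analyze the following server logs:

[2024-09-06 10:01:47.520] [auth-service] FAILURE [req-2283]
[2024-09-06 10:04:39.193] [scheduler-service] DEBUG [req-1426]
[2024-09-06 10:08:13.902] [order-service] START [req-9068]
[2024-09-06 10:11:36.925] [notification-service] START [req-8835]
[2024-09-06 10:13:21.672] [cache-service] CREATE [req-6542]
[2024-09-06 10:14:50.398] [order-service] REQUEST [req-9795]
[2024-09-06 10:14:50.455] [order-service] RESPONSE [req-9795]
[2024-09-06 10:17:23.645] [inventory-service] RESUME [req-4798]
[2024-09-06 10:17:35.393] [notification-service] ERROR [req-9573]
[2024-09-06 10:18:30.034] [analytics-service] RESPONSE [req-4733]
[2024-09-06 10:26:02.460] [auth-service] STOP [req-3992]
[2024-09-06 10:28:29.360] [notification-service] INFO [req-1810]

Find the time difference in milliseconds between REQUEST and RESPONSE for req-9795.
57

To calculate latency:

1. Find REQUEST with id req-9795: 2024-09-06 10:14:50.398
2. Find RESPONSE with id req-9795: 2024-09-06 10:14:50.455
3. Latency: 2024-09-06 10:14:50.455 - 2024-09-06 10:14:50.398 = 57ms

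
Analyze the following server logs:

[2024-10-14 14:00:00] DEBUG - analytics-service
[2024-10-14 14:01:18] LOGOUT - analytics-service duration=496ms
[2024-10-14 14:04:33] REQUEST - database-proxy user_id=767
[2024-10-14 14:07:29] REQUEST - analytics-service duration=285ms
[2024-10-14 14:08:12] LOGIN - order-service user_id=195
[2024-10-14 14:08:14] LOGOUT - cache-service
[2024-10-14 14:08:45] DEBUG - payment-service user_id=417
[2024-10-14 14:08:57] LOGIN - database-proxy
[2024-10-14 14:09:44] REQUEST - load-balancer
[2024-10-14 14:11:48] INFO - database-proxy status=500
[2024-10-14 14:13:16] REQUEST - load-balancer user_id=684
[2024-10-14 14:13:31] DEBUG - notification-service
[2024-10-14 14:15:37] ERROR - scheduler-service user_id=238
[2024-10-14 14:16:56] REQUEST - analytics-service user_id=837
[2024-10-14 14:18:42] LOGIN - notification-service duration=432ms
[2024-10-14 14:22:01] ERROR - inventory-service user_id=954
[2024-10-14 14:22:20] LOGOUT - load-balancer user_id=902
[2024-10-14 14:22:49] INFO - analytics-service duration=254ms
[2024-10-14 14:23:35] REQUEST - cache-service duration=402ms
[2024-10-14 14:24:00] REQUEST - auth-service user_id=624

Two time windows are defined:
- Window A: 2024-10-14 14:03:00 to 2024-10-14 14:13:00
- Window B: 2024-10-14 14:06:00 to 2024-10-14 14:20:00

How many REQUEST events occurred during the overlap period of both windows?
2

To find overlap events:

1. Window A: 2024-10-14 14:03:00 to 2024-10-14 14:13:00
2. Window B: 2024-10-14 14:06:00 to 2024-10-14 14:20:00
3. Overlap period: 2024-10-14 14:06:00 to 2024-10-14 14:13:00
4. Count REQUEST events in overlap: 2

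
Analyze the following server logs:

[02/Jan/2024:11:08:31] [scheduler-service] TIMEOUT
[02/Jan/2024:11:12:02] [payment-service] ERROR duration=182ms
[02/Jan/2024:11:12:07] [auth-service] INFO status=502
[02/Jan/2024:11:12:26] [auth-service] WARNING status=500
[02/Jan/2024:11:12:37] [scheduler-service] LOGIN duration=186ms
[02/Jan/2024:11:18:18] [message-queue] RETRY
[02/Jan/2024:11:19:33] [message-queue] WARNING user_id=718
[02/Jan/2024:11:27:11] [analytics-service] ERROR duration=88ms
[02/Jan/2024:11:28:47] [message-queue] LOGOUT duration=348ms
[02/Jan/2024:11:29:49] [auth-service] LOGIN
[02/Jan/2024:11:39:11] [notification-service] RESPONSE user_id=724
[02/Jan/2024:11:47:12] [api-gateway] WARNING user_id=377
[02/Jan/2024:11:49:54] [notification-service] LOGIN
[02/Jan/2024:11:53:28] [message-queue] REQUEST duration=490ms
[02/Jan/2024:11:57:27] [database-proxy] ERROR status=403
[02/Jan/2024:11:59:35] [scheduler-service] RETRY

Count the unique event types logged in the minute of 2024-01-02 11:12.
4

To count unique event types:

1. Filter events in the minute starting at 2024-01-02 11:12
2. Extract event types from matching entries
3. Count unique types: 4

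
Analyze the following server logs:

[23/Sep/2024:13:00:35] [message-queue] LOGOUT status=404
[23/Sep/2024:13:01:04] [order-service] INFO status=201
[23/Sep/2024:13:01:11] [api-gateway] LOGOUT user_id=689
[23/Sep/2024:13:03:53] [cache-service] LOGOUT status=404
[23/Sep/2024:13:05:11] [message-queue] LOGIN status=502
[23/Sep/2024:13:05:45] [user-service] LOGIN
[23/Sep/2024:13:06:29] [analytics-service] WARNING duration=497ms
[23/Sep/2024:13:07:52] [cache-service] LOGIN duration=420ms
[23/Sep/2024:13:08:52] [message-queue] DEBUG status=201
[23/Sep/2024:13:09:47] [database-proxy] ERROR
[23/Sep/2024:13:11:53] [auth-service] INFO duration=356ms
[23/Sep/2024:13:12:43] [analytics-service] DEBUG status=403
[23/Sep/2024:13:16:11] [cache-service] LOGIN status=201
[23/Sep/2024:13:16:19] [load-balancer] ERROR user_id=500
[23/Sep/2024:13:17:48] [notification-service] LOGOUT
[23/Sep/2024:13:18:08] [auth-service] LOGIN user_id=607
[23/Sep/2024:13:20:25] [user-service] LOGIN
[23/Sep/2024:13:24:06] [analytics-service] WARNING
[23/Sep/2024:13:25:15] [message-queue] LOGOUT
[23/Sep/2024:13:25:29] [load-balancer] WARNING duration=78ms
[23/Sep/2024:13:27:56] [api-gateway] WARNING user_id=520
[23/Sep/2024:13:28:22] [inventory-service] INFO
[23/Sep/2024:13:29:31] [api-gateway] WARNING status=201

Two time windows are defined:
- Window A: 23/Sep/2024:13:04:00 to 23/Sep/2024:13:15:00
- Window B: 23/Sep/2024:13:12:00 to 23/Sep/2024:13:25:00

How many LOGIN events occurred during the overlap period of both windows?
0

To find overlap events:

1. Window A: 23/Sep/2024:13:04:00 to 23/Sep/2024:13:15:00
2. Window B: 23/Sep/2024:13:12:00 to 23/Sep/2024:13:25:00
3. Overlap period: 23/Sep/2024:13:12:00 to 23/Sep/2024:13:15:00
4. Count LOGIN events in overlap: 0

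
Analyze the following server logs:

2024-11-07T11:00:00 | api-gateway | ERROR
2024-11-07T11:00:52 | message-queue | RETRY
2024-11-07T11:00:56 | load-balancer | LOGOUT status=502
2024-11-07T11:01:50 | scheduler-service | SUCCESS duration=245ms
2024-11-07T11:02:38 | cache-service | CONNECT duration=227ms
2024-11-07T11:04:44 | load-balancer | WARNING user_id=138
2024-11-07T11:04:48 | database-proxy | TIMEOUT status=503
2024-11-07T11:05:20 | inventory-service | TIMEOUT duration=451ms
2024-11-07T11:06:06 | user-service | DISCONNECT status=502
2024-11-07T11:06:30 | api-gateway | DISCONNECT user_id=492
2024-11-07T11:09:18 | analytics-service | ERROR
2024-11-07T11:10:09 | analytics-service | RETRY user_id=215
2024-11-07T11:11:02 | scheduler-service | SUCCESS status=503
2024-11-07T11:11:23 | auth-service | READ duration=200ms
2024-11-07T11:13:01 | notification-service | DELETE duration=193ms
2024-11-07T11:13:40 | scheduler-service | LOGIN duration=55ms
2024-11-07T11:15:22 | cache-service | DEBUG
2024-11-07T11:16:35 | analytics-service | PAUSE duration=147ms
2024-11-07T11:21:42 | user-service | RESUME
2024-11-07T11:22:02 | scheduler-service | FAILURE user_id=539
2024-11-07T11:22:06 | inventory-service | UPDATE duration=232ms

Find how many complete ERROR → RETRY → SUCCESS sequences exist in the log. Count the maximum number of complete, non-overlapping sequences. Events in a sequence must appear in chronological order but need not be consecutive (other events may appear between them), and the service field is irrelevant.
2

To count sequences:

1. Look for pattern: ERROR → RETRY → SUCCESS
2. Greedily scan the log in chronological order, matching each sequence element in turn (ignoring service)
3. Each time the full pattern completes, increment the count and restart matching from the next event
4. Complete non-overlapping sequences found: 2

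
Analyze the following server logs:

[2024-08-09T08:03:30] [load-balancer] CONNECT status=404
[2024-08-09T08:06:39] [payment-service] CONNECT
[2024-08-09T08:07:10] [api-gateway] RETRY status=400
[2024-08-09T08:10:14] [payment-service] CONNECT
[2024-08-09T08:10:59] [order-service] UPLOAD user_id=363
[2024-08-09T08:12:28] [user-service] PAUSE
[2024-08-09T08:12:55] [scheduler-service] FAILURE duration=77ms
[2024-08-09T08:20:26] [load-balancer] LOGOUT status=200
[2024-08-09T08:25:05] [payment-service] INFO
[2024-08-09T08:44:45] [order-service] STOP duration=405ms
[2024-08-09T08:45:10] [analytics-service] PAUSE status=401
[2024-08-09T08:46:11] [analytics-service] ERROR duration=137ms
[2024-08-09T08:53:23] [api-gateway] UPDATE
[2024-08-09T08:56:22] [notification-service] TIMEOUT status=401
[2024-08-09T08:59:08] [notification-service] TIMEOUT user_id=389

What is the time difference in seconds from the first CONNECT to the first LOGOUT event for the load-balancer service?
1016

To find the time between events:

1. Locate the first CONNECT event for load-balancer: 2024-08-09T08:03:30
2. Locate the first LOGOUT event for load-balancer: 2024-08-09T08:20:26
3. Calculate the difference: 2024-08-09T08:20:26 - 2024-08-09T08:03:30 = 1016 seconds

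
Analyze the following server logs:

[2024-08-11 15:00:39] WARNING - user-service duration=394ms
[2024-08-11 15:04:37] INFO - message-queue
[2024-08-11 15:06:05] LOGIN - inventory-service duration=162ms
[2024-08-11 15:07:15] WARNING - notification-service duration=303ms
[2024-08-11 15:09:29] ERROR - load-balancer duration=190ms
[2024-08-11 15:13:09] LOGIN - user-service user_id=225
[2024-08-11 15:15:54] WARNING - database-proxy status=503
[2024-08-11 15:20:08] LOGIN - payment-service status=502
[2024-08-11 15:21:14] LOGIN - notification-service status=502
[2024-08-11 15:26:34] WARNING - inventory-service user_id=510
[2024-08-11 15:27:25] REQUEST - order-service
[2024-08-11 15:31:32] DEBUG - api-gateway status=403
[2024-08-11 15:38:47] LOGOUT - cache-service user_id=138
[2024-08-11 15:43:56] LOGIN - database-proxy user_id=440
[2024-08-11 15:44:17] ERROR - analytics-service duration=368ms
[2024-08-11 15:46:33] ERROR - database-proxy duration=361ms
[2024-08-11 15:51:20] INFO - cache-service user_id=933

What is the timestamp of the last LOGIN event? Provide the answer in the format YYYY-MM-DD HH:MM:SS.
2024-08-11 15:43:56

To find the last event:

1. Filter for all LOGIN events
2. Sort by timestamp
3. Select the last one
4. Timestamp: 2024-08-11 15:43:56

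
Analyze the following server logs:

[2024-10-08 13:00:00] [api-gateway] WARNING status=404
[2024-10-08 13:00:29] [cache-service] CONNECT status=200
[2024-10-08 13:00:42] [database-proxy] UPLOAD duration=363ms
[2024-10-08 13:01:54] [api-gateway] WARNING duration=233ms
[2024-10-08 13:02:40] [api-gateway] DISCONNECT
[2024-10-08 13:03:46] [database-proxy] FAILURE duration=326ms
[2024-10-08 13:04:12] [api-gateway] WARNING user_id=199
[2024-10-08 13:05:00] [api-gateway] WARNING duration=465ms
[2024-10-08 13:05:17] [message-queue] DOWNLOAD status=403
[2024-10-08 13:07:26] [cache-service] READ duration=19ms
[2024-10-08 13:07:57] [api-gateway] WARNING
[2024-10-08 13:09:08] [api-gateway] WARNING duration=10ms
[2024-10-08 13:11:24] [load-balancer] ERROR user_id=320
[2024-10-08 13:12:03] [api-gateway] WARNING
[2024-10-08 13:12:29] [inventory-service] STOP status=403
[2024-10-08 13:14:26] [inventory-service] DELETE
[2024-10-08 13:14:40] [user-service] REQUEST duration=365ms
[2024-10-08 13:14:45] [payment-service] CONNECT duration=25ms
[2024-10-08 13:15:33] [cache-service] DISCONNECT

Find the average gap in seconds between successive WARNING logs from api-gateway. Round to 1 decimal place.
120.5

To calculate average interval:

1. Find all WARNING events for api-gateway in order
2. Calculate time gaps between consecutive events
3. Compute mean of gaps: 723 / 6 = 120.5 seconds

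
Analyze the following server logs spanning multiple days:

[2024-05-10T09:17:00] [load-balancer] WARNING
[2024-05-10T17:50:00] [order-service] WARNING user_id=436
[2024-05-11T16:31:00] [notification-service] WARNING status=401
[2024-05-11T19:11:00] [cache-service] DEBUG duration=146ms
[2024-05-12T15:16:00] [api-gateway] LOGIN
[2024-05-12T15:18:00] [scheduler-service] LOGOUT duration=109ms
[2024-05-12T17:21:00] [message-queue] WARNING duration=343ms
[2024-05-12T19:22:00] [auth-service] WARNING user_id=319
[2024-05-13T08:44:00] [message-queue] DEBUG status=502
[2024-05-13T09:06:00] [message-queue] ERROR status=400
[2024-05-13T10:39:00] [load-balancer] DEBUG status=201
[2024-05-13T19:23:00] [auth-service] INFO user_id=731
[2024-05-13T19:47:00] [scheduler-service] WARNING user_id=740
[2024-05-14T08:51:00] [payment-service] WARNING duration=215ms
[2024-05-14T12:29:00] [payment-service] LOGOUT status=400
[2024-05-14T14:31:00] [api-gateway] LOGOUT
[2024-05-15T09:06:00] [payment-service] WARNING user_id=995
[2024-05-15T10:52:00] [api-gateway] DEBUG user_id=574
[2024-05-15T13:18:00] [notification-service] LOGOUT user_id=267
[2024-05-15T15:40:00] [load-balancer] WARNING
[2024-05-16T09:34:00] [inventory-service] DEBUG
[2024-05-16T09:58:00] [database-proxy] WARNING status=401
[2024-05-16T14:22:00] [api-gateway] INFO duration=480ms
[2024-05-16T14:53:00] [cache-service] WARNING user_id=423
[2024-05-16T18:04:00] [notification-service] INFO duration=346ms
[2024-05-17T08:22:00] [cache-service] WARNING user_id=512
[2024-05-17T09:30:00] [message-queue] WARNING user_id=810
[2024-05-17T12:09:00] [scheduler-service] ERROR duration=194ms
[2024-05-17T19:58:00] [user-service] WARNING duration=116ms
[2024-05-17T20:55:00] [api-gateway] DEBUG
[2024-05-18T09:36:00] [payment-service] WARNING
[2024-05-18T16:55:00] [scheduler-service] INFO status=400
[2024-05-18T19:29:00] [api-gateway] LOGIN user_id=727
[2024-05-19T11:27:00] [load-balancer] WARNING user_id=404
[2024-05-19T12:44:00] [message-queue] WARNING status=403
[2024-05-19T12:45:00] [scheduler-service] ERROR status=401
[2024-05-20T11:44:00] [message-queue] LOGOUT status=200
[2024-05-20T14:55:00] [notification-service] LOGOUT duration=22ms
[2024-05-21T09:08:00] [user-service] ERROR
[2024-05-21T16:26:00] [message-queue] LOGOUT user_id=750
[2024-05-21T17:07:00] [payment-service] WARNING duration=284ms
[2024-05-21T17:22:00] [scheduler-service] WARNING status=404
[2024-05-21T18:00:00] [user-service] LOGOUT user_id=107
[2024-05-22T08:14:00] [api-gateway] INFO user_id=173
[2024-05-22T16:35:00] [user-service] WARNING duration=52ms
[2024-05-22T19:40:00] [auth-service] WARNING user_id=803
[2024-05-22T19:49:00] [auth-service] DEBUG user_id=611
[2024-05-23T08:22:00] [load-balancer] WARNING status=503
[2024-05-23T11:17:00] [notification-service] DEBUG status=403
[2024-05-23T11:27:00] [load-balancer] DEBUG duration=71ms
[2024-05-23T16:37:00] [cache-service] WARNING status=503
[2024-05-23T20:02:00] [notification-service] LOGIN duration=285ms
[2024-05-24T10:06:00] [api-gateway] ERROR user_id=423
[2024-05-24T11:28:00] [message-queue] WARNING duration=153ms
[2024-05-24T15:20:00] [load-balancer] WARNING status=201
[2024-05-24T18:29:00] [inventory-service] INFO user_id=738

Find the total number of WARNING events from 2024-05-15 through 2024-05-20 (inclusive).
10

To filter by date range:

1. Date range: 2024-05-15 through 2024-05-20, both dates inclusive
2. Filter for WARNING events whose date falls in this range
3. Count matching events: 10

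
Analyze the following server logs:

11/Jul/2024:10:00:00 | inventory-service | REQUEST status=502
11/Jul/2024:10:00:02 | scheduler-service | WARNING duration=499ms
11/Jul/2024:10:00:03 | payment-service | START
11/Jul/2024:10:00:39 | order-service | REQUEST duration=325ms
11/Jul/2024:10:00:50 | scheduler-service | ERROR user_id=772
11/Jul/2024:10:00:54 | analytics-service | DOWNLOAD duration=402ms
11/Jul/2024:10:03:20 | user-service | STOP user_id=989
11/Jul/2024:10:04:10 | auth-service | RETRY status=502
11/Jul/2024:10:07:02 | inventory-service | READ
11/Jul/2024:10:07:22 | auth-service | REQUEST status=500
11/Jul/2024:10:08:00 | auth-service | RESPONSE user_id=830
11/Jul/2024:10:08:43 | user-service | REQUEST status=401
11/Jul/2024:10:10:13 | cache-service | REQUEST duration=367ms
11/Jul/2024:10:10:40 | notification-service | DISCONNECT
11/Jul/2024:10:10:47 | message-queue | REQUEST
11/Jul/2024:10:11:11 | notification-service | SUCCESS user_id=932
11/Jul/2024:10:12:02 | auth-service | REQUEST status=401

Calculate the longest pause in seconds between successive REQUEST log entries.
403

To find the longest gap:

1. Extract all REQUEST events in chronological order
2. Calculate time differences between consecutive events
3. Find the maximum difference
4. Longest gap: 403 seconds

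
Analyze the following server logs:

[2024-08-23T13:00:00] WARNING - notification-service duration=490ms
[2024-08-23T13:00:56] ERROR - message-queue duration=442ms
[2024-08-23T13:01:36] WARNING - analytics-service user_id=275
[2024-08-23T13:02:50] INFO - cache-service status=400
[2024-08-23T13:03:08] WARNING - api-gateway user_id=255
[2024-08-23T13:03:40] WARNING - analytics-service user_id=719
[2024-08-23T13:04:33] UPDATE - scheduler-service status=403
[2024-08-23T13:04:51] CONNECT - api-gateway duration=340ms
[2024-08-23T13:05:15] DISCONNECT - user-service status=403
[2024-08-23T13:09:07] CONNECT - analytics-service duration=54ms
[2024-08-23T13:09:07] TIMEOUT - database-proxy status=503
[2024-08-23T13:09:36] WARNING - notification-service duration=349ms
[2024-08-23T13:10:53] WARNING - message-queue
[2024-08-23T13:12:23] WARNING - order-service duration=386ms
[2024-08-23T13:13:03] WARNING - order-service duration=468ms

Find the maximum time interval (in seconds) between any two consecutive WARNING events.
356

To find the longest gap:

1. Extract all WARNING events in chronological order
2. Calculate time differences between consecutive events
3. Find the maximum difference
4. Longest gap: 356 seconds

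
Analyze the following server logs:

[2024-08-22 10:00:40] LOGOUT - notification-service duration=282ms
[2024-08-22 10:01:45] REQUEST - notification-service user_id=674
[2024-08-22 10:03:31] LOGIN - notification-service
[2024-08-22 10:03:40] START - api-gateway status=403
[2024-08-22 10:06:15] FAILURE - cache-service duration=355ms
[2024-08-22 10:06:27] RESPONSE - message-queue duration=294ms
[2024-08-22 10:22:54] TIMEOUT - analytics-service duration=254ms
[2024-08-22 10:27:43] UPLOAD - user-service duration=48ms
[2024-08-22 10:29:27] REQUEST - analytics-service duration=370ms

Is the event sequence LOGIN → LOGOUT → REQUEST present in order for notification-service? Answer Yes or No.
No

To verify sequence order:

1. Find all events in sequence LOGIN → LOGOUT → REQUEST for notification-service
2. Extract their timestamps
3. Check if timestamps are in ascending order
4. Result: No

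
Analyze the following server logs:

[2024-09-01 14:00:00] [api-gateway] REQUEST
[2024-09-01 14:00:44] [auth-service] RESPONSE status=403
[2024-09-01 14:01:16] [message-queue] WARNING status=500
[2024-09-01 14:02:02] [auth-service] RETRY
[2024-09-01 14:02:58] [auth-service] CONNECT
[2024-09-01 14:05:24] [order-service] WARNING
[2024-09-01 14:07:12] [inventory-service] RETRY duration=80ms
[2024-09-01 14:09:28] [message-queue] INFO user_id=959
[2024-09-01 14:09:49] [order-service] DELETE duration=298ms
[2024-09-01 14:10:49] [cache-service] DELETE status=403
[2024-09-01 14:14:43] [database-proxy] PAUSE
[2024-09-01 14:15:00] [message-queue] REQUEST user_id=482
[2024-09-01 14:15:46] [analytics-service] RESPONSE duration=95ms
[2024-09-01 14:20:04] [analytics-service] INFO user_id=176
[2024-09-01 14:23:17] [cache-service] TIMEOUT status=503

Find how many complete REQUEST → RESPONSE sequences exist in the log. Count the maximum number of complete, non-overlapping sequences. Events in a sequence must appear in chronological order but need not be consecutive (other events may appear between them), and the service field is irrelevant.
2

To count sequences:

1. Look for pattern: REQUEST → RESPONSE
2. Greedily scan the log in chronological order, matching each sequence element in turn (ignoring service)
3. Each time the full pattern completes, increment the count and restart matching from the next event
4. Complete non-overlapping sequences found: 2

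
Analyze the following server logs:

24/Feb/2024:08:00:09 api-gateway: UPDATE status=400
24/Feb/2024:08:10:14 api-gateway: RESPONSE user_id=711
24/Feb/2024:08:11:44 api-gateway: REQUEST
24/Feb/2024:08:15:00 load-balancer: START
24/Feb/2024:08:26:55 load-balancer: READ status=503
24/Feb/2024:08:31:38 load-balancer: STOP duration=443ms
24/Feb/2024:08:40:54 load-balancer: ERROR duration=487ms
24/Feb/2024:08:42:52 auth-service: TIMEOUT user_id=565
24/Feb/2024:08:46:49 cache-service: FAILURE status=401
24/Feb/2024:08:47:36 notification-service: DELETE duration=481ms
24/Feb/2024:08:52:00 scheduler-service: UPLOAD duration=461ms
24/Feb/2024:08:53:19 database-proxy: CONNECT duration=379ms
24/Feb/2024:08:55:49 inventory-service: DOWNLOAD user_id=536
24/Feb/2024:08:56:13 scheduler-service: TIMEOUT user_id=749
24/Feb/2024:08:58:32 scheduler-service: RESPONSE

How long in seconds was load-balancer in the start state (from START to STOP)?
998

To calculate state duration:

1. Find START event for load-balancer: 24/Feb/2024:08:15:00
2. Find STOP event for load-balancer: 24/Feb/2024:08:31:38
3. Calculate duration: 24/Feb/2024:08:31:38 - 24/Feb/2024:08:15:00 = 998 seconds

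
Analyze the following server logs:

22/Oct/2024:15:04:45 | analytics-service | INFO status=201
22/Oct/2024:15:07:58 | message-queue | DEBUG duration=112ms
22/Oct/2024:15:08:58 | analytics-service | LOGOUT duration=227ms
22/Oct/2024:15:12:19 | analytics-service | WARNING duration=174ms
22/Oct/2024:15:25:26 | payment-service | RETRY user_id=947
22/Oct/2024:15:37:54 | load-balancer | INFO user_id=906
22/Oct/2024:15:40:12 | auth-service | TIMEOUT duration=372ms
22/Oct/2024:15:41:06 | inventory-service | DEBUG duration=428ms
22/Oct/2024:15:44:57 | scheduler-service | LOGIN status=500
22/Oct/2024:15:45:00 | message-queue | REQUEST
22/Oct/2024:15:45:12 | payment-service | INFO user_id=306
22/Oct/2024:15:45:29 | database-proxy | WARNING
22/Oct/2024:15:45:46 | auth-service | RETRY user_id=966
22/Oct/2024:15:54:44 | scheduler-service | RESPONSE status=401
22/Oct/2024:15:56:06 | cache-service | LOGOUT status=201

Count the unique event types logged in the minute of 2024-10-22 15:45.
4

To count unique event types:

1. Filter events in the minute starting at 2024-10-22 15:45
2. Extract event types from matching entries
3. Count unique types: 4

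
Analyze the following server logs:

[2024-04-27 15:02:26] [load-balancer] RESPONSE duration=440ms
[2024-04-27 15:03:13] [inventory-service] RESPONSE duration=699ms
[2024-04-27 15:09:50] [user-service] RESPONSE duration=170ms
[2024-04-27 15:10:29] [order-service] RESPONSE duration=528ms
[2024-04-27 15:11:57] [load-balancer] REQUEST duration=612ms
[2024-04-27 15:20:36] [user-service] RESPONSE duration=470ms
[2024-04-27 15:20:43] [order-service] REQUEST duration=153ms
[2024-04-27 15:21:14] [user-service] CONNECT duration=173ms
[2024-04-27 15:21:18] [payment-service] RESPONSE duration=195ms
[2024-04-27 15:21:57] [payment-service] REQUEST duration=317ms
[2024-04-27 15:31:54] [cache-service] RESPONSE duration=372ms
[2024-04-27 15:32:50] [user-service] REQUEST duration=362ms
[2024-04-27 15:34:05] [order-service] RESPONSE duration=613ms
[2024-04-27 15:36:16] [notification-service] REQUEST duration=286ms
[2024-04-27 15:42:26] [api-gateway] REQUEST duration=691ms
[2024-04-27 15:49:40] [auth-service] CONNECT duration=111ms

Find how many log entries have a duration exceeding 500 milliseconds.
5

To count timeouts:

1. Threshold: 500ms
2. Extract duration from each log entry
3. Count entries where duration > 500
4. Timeout count: 5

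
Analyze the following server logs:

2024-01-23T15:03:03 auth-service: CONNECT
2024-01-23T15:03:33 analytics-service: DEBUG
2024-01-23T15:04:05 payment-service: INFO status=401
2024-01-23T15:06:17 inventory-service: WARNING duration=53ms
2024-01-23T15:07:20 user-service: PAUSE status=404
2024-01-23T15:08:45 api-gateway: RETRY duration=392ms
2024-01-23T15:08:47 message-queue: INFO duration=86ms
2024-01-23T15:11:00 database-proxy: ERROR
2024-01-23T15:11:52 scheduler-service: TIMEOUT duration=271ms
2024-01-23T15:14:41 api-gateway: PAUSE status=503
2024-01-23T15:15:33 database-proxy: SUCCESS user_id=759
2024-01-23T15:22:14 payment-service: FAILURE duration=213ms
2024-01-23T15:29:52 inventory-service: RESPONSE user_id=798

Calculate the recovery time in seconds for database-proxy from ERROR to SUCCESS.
273

To calculate recovery time:

1. Find ERROR event for database-proxy: 2024-01-23T15:11:00
2. Find next SUCCESS event for database-proxy: 2024-01-23T15:15:33
3. Recovery time: 2024-01-23T15:15:33 - 2024-01-23T15:11:00 = 273 seconds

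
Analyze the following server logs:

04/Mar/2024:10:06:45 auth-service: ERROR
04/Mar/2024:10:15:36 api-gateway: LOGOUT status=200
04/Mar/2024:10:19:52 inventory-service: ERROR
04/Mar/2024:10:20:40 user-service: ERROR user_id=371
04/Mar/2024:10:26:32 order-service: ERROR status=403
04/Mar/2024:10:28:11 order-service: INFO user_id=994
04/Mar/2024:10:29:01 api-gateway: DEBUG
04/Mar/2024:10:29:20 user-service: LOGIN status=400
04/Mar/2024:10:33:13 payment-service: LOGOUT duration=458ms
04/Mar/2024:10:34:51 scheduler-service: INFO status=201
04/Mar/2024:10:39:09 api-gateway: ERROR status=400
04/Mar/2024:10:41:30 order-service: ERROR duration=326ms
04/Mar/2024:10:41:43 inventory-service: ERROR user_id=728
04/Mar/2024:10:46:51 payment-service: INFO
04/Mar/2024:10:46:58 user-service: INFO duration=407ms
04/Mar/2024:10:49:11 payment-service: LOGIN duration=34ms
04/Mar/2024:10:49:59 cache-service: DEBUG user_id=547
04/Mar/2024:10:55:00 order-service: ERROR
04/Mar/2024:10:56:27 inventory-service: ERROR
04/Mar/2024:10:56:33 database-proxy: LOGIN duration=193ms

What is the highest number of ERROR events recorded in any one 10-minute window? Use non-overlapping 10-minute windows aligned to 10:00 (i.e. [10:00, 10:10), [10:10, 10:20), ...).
2

To find the burst window:

1. Divide the log period into non-overlapping 10-minute windows starting at 10:00
2. Count ERROR events in each window
3. Find the window with maximum count
4. Maximum events in a window: 2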